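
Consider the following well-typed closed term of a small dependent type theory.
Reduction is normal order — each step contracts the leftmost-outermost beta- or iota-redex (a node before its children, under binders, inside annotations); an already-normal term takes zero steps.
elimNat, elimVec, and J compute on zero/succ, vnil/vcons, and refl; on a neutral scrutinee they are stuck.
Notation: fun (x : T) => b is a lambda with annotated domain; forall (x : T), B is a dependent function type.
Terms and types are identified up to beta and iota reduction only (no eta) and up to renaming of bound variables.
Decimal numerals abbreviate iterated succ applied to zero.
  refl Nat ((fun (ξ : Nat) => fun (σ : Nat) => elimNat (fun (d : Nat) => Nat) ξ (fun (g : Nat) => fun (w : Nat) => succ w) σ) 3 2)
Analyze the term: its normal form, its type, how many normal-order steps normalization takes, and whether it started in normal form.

reduced normal form:
  refl Nat 5
inferred type:
  Eq Nat 5 5
steps to reach normal form (normal order): 9
started in normal form: no
first redex: a beta-redex


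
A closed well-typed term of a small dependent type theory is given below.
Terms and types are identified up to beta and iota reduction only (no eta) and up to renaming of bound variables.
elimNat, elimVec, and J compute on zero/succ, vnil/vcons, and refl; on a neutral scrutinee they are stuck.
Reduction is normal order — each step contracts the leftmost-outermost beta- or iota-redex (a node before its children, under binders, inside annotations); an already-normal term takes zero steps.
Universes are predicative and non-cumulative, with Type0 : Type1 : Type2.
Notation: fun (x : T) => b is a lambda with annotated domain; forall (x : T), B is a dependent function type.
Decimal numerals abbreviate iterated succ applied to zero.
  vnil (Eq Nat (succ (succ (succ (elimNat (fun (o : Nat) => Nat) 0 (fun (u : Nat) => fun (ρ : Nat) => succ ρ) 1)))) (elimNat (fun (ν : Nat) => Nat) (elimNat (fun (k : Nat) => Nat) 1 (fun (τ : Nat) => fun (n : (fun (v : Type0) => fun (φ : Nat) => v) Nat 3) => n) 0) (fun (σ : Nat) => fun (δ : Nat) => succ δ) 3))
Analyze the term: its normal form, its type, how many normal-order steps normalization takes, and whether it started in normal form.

resulting normal form:
  vnil (Eq Nat 4 4)
the term's type:
  Vec (Eq Nat 4 4) 0
steps to reach normal form (normal order): 15
already normal: no
first redex: an elimNat iota-redex


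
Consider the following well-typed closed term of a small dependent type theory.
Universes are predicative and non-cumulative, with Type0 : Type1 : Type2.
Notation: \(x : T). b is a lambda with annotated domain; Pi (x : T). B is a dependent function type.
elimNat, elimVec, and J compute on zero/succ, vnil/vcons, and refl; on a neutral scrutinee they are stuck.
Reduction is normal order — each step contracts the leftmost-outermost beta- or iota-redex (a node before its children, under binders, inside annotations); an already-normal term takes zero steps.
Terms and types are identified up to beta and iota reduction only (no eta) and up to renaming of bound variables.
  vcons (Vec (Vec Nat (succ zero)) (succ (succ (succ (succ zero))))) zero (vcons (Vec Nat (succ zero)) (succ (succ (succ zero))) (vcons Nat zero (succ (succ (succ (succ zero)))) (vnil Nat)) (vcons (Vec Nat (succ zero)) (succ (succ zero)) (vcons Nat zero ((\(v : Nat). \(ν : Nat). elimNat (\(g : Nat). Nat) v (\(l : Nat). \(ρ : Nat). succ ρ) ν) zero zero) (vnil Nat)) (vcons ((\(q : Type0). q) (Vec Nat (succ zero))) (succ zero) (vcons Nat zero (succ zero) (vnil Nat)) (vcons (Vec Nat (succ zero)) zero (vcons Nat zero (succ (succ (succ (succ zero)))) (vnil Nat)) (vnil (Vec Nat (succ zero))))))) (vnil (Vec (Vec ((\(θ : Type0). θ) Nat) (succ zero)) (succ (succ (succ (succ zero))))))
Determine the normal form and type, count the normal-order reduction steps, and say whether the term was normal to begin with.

normal form:
  vcons (Vec (Vec Nat (succ zero)) (succ (succ (succ (succ zero))))) zero (vcons (Vec Nat (succ zero)) (succ (succ (succ zero))) (vcons Nat zero (succ (succ (succ (succ zero)))) (vnil Nat)) (vcons (Vec Nat (succ zero)) (succ (succ zero)) (vcons Nat zero zero (vnil Nat)) (vcons (Vec Nat (succ zero)) (succ zero) (vcons Nat zero (succ zero) (vnil Nat)) (vcons (Vec Nat (succ zero)) zero (vcons Nat zero (succ (succ (succ (succ zero)))) (vnil Nat)) (vnil (Vec Nat (succ zero))))))) (vnil (Vec (Vec Nat (succ zero)) (succ (succ (succ (succ zero))))))
inferred type:
  Vec (Vec (Vec Nat (succ zero)) (succ (succ (succ (succ zero))))) (succ zero)
normal-order step count: 5
term was already normal: no
first redex: a beta-redex


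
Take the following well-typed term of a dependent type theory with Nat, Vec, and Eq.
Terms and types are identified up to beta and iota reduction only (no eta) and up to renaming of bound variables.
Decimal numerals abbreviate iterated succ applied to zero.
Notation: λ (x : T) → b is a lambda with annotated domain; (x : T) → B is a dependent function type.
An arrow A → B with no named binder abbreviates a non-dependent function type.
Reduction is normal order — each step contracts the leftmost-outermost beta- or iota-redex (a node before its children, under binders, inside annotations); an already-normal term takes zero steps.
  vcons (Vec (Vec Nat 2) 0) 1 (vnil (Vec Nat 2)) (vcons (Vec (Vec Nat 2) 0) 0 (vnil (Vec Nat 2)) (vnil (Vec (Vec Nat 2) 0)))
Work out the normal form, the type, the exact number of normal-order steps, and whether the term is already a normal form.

normal form:
  vcons (Vec (Vec Nat 2) 0) 1 (vnil (Vec Nat 2)) (vcons (Vec (Vec Nat 2) 0) 0 (vnil (Vec Nat 2)) (vnil (Vec (Vec Nat 2) 0)))
the term's type:
  Vec (Vec (Vec Nat 2) 0) 2
reduction steps (normal order): 0
already normal: yes


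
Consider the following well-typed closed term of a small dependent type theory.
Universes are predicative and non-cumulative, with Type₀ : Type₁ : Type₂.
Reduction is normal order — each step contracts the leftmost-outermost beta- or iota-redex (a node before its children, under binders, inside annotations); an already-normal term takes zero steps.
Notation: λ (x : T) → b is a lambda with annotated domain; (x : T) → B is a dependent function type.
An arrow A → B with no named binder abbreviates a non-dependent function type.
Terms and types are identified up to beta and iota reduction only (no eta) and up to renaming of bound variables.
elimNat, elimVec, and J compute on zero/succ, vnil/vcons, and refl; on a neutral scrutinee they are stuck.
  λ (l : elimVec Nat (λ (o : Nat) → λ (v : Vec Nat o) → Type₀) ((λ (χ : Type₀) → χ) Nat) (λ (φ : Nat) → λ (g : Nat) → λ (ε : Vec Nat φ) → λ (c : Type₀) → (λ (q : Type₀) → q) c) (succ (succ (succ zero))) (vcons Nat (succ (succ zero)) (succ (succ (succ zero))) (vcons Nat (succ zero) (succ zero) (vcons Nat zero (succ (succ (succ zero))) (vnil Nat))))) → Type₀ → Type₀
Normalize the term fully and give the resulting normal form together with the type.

normal form:
  λ (l : Nat) → Type₀ → Type₀
type:
  Nat → Type₁


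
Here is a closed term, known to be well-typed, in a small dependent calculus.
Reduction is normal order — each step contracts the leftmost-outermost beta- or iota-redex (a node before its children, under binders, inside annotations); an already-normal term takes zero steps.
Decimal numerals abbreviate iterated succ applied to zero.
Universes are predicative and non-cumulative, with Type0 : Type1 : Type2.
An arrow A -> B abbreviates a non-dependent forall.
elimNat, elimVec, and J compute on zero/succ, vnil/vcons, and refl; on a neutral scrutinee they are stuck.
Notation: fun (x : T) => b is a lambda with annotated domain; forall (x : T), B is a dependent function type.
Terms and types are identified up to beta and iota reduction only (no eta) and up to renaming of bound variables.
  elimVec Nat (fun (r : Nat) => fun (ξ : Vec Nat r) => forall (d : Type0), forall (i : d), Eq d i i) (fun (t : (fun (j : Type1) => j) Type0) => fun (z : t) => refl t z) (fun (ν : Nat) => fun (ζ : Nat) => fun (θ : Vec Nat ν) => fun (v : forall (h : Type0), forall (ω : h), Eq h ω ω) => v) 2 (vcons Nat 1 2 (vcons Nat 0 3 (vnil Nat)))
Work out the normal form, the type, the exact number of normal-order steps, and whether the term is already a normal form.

resulting normal form:
  fun (r : Type0) => fun (ξ : r) => refl r ξ
the term's type:
  forall (r : Type0), forall (ξ : r), Eq r ξ ξ
normal-order step count: 12
already normal: no
first contracted redex: an elimVec iota-redex


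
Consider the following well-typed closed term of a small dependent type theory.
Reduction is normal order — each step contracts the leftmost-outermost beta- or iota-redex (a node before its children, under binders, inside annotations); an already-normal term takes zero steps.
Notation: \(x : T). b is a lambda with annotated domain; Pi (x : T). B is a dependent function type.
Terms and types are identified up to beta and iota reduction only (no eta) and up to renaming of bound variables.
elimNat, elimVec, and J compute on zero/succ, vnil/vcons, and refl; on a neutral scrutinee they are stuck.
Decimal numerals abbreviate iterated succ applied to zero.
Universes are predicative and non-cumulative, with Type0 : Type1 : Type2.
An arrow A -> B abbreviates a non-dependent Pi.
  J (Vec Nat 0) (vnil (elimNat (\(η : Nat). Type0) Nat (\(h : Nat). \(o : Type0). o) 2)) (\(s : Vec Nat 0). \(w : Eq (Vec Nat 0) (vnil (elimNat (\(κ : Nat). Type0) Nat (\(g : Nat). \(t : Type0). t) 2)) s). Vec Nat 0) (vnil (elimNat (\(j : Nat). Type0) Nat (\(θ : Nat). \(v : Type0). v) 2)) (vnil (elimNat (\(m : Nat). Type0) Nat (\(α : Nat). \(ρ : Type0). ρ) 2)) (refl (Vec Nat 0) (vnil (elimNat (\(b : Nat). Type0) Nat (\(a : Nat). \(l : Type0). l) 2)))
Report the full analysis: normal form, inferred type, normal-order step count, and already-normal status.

normal form:
  vnil Nat
type:
  Vec Nat 0
steps to reach normal form (normal order): 8
term was already normal: no
first redex: a J iota-redex


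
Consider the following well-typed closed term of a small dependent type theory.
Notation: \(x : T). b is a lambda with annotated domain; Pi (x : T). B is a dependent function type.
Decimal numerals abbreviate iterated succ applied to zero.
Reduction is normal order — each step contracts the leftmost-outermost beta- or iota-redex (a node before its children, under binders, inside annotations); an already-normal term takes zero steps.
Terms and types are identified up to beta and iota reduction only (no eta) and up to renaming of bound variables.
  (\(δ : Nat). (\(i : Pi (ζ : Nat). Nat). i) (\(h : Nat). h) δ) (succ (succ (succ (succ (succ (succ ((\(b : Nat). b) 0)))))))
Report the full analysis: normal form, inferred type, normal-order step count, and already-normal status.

normal form:
  6
type:
  Nat
normal-order step count: 4
term was already normal: no
first redex: a beta-redex


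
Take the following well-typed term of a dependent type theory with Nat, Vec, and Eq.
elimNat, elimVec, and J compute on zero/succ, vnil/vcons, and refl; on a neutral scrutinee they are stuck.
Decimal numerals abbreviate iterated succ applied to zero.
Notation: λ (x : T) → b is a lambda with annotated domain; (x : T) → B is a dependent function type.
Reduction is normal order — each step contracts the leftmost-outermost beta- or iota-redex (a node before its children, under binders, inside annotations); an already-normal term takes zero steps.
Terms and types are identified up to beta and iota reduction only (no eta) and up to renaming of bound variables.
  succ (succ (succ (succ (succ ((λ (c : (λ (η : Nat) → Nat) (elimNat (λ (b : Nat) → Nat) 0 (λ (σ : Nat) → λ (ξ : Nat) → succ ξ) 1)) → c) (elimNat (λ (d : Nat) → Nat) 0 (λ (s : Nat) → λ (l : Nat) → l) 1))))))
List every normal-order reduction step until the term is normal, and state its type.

normal-order reduction sequence:
  succ (succ (succ (succ (succ ((λ (c : (λ (η : Nat) → Nat) (elimNat (λ (b : Nat) → Nat) 0 (λ (σ : Nat) → λ (ξ : Nat) → succ ξ) 1)) → c) (elimNat (λ (d : Nat) → Nat) 0 (λ (s : Nat) → λ (l : Nat) → l) 1))))))
  ~> succ (succ (succ (succ (succ (elimNat (λ (c : Nat) → Nat) 0 (λ (η : Nat) → λ (b : Nat) → b) 1)))))
  ~> succ (succ (succ (succ (succ ((λ (c : Nat) → λ (η : Nat) → η) 0 (elimNat (λ (b : Nat) → Nat) 0 (λ (σ : Nat) → λ (ξ : Nat) → ξ) 0))))))
  ~> succ (succ (succ (succ (succ ((λ (c : Nat) → c) (elimNat (λ (η : Nat) → Nat) 0 (λ (b : Nat) → λ (σ : Nat) → σ) 0))))))
  ~> succ (succ (succ (succ (succ (elimNat (λ (c : Nat) → Nat) 0 (λ (η : Nat) → λ (b : Nat) → b) 0)))))
  ~> 5
the term's type:
  Nat


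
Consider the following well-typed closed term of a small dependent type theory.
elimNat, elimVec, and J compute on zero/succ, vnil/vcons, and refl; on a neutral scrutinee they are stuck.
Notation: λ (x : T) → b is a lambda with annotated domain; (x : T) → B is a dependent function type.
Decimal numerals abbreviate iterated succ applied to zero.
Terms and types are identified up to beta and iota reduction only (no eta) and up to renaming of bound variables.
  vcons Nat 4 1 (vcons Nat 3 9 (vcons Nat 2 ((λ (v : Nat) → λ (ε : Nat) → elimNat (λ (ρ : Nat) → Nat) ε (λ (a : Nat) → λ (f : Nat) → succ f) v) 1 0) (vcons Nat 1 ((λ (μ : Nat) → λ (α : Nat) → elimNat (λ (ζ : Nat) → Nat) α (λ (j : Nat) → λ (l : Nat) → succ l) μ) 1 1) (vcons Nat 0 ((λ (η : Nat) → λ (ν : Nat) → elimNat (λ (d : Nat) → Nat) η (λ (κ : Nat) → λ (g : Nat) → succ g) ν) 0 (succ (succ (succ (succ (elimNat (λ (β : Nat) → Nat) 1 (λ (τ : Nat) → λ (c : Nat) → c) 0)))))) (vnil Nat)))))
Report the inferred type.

type:
  Vec Nat 5


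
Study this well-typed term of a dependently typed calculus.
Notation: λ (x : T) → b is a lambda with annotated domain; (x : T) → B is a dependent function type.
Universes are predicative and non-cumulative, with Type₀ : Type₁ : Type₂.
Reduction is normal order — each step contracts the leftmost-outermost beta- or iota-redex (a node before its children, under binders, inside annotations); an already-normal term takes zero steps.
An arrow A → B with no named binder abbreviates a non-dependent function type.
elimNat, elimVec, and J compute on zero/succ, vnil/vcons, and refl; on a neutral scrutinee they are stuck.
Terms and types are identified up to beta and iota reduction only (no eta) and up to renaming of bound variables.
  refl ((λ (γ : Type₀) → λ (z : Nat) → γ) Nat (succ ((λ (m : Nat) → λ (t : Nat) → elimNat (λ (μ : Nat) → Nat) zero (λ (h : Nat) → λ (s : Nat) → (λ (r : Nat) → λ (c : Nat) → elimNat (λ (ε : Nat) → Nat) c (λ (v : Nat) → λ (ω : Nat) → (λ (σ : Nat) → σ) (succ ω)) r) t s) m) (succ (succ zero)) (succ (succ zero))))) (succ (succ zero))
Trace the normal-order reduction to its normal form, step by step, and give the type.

normal-order reduction:
  refl ((λ (γ : Type₀) → λ (z : Nat) → γ) Nat (succ ((λ (m : Nat) → λ (t : Nat) → elimNat (λ (μ : Nat) → Nat) zero (λ (h : Nat) → λ (s : Nat) → (λ (r : Nat) → λ (c : Nat) → elimNat (λ (ε : Nat) → Nat) c (λ (v : Nat) → λ (ω : Nat) → (λ (σ : Nat) → σ) (succ ω)) r) t s) m) (succ (succ zero)) (succ (succ zero))))) (succ (succ zero))
  ~> refl ((λ (γ : Nat) → Nat) (succ ((λ (z : Nat) → λ (m : Nat) → elimNat (λ (t : Nat) → Nat) zero (λ (μ : Nat) → λ (h : Nat) → (λ (s : Nat) → λ (r : Nat) → elimNat (λ (c : Nat) → Nat) r (λ (ε : Nat) → λ (v : Nat) → (λ (ω : Nat) → ω) (succ v)) s) m h) z) (succ (succ zero)) (succ (succ zero))))) (succ (succ zero))
  ~> refl Nat (succ (succ zero))
inferred type:
  Eq Nat (succ (succ zero)) (succ (succ zero))


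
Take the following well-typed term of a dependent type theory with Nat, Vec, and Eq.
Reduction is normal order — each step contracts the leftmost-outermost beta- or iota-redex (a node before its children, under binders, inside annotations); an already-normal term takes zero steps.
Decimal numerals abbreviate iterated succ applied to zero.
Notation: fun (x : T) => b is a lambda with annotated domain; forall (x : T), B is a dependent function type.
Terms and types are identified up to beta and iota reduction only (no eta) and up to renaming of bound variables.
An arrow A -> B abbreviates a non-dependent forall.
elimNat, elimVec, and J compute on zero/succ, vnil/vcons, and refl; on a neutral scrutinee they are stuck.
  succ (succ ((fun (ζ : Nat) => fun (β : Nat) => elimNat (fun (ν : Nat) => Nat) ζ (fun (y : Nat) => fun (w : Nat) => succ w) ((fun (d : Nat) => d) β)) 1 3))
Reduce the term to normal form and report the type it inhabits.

reduced normal form:
  6
inferred type:
  Nat


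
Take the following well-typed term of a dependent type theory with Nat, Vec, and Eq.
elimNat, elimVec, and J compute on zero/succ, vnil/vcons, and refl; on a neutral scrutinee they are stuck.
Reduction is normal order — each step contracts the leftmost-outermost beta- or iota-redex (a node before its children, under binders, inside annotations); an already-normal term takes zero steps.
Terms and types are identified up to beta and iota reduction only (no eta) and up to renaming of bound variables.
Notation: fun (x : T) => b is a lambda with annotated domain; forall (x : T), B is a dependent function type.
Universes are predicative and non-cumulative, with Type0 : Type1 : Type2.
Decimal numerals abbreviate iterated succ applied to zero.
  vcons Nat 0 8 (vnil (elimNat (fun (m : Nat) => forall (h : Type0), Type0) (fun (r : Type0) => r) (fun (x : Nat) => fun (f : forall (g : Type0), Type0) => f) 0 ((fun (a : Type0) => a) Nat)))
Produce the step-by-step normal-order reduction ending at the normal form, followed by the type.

reduction (normal order):
  vcons Nat 0 8 (vnil (elimNat (fun (m : Nat) => forall (h : Type0), Type0) (fun (r : Type0) => r) (fun (x : Nat) => fun (f : forall (g : Type0), Type0) => f) 0 ((fun (a : Type0) => a) Nat)))
  ~> vcons Nat 0 8 (vnil ((fun (m : Type0) => m) ((fun (h : Type0) => h) Nat)))
  ~> vcons Nat 0 8 (vnil ((fun (m : Type0) => m) Nat))
  ~> vcons Nat 0 8 (vnil Nat)
inferred type:
  Vec Nat 1


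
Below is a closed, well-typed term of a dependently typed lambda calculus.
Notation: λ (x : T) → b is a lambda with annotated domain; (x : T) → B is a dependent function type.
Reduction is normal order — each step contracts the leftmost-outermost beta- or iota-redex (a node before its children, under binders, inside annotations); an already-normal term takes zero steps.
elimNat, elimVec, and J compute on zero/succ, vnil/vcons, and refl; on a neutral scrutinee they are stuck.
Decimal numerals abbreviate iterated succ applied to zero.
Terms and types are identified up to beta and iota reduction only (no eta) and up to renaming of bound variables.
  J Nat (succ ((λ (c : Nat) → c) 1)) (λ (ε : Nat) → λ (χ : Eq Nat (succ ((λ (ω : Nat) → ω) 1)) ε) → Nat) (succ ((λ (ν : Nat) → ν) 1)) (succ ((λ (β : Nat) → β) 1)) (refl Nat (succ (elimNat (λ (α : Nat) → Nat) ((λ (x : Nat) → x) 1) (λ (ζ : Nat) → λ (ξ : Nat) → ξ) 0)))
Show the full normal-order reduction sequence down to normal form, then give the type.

normal-order reduction sequence:
  J Nat (succ ((λ (c : Nat) → c) 1)) (λ (ε : Nat) → λ (χ : Eq Nat (succ ((λ (ω : Nat) → ω) 1)) ε) → Nat) (succ ((λ (ν : Nat) → ν) 1)) (succ ((λ (β : Nat) → β) 1)) (refl Nat (succ (elimNat (λ (α : Nat) → Nat) ((λ (x : Nat) → x) 1) (λ (ζ : Nat) → λ (ξ : Nat) → ξ) 0)))
  ~> succ ((λ (c : Nat) → c) 1)
  ~> 2
type:
  Nat


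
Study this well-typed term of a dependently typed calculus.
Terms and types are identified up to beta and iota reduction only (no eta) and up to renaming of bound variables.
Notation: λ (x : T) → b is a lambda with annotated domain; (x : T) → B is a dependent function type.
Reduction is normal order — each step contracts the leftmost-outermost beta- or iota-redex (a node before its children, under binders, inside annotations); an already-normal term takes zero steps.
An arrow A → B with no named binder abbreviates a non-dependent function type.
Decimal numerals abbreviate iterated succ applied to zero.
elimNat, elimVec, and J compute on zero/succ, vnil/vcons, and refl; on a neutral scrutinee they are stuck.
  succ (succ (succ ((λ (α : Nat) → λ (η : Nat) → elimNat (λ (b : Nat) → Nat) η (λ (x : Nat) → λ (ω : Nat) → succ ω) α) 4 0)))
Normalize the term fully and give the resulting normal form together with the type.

normal form:
  7
type:
  Nat
observation: the leftmost-outermost redex is a beta-redex, and normalization takes 15 steps.


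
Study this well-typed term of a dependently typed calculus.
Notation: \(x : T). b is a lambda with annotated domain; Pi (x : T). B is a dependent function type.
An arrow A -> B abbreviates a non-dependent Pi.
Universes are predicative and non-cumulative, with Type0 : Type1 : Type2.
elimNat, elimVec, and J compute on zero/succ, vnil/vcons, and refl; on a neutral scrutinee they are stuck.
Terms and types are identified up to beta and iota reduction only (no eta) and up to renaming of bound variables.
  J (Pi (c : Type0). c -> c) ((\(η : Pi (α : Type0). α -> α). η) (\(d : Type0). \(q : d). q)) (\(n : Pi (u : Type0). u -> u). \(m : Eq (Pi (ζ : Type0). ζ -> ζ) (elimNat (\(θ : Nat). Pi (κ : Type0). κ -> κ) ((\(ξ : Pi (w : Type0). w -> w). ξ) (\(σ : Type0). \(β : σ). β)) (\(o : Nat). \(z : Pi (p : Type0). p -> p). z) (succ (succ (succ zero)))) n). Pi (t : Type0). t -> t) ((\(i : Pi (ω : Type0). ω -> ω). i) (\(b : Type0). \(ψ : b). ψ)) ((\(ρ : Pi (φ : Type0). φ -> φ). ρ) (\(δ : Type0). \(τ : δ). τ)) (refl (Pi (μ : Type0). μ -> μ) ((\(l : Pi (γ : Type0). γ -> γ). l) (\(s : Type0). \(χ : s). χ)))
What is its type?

the term's type:
  Pi (c : Type0). c -> c


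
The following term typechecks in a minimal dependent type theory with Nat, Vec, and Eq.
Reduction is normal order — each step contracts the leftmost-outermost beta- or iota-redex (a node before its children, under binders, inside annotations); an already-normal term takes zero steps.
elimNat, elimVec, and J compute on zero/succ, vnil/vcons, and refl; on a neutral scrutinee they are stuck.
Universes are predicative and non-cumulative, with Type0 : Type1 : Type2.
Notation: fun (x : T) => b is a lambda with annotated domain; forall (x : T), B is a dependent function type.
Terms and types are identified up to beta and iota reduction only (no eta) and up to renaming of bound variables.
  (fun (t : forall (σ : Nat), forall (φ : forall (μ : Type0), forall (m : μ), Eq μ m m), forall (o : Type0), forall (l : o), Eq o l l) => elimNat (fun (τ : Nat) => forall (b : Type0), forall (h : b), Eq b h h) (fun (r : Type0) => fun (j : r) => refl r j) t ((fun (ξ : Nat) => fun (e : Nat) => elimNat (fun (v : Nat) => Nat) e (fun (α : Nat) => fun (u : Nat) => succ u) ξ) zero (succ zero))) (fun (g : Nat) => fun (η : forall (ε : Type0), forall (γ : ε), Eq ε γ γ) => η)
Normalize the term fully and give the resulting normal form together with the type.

normal form:
  fun (t : Type0) => fun (σ : t) => refl t σ
the term's type:
  forall (t : Type0), forall (σ : t), Eq t σ σ


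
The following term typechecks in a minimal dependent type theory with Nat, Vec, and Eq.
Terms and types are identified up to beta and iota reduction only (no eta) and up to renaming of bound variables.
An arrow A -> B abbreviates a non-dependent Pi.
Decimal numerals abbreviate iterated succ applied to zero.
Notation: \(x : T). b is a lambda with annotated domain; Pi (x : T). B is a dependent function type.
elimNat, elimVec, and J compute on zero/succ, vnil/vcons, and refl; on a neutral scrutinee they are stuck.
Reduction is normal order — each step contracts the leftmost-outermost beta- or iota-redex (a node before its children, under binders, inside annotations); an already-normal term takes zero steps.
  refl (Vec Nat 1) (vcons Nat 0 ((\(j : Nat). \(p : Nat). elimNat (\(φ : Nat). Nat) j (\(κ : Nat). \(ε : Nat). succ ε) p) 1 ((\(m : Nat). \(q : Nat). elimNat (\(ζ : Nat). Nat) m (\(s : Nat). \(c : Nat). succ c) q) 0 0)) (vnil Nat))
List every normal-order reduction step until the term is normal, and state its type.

normal-order reduction sequence:
  refl (Vec Nat 1) (vcons Nat 0 ((\(j : Nat). \(p : Nat). elimNat (\(φ : Nat). Nat) j (\(κ : Nat). \(ε : Nat). succ ε) p) 1 ((\(m : Nat). \(q : Nat). elimNat (\(ζ : Nat). Nat) m (\(s : Nat). \(c : Nat). succ c) q) 0 0)) (vnil Nat))
  ~> refl (Vec Nat 1) (vcons Nat 0 ((\(j : Nat). elimNat (\(p : Nat). Nat) 1 (\(φ : Nat). \(κ : Nat). succ κ) j) ((\(ε : Nat). \(m : Nat). elimNat (\(q : Nat). Nat) ε (\(ζ : Nat). \(s : Nat). succ s) m) 0 0)) (vnil Nat))
  ~> refl (Vec Nat 1) (vcons Nat 0 (elimNat (\(j : Nat). Nat) 1 (\(p : Nat). \(φ : Nat). succ φ) ((\(κ : Nat). \(ε : Nat). elimNat (\(m : Nat). Nat) κ (\(q : Nat). \(ζ : Nat). succ ζ) ε) 0 0)) (vnil Nat))
  ~> refl (Vec Nat 1) (vcons Nat 0 (elimNat (\(j : Nat). Nat) 1 (\(p : Nat). \(φ : Nat). succ φ) ((\(κ : Nat). elimNat (\(ε : Nat). Nat) 0 (\(m : Nat). \(q : Nat). succ q) κ) 0)) (vnil Nat))
  ~> refl (Vec Nat 1) (vcons Nat 0 (elimNat (\(j : Nat). Nat) 1 (\(p : Nat). \(φ : Nat). succ φ) (elimNat (\(κ : Nat). Nat) 0 (\(ε : Nat). \(m : Nat). succ m) 0)) (vnil Nat))
  ~> refl (Vec Nat 1) (vcons Nat 0 (elimNat (\(j : Nat). Nat) 1 (\(p : Nat). \(φ : Nat). succ φ) 0) (vnil Nat))
  ~> refl (Vec Nat 1) (vcons Nat 0 1 (vnil Nat))
type:
  Eq (Vec Nat 1) (vcons Nat 0 1 (vnil Nat)) (vcons Nat 0 1 (vnil Nat))


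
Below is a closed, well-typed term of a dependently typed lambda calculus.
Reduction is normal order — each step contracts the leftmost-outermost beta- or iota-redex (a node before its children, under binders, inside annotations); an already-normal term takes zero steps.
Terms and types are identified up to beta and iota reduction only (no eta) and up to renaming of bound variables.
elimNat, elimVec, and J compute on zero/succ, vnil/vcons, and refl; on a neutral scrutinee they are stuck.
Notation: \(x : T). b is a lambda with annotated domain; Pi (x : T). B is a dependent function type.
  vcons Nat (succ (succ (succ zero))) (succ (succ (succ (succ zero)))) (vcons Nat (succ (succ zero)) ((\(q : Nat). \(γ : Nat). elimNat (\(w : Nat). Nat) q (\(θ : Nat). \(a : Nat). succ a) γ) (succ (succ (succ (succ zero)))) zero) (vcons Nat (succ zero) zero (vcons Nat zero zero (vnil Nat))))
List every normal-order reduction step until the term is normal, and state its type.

normal-order reduction:
  vcons Nat (succ (succ (succ zero))) (succ (succ (succ (succ zero)))) (vcons Nat (succ (succ zero)) ((\(q : Nat). \(γ : Nat). elimNat (\(w : Nat). Nat) q (\(θ : Nat). \(a : Nat). succ a) γ) (succ (succ (succ (succ zero)))) zero) (vcons Nat (succ zero) zero (vcons Nat zero zero (vnil Nat))))
  ~> vcons Nat (succ (succ (succ zero))) (succ (succ (succ (succ zero)))) (vcons Nat (succ (succ zero)) ((\(q : Nat). elimNat (\(γ : Nat). Nat) (succ (succ (succ (succ zero)))) (\(w : Nat). \(θ : Nat). succ θ) q) zero) (vcons Nat (succ zero) zero (vcons Nat zero zero (vnil Nat))))
  ~> vcons Nat (succ (succ (succ zero))) (succ (succ (succ (succ zero)))) (vcons Nat (succ (succ zero)) (elimNat (\(q : Nat). Nat) (succ (succ (succ (succ zero)))) (\(γ : Nat). \(w : Nat). succ w) zero) (vcons Nat (succ zero) zero (vcons Nat zero zero (vnil Nat))))
  ~> vcons Nat (succ (succ (succ zero))) (succ (succ (succ (succ zero)))) (vcons Nat (succ (succ zero)) (succ (succ (succ (succ zero)))) (vcons Nat (succ zero) zero (vcons Nat zero zero (vnil Nat))))
type:
  Vec Nat (succ (succ (succ (succ zero))))


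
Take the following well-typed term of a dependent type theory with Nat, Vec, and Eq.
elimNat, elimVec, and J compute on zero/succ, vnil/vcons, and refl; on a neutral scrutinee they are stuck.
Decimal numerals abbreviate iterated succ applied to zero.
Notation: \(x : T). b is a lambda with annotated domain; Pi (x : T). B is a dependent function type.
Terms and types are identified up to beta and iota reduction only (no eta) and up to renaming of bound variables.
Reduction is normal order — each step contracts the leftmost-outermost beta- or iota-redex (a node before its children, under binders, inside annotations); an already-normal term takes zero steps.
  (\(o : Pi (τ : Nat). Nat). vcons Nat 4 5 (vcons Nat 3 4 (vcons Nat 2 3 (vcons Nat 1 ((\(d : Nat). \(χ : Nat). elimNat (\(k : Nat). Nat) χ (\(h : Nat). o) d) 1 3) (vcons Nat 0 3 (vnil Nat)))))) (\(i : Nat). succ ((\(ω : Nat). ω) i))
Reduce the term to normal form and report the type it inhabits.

normal form:
  vcons Nat 4 5 (vcons Nat 3 4 (vcons Nat 2 3 (vcons Nat 1 4 (vcons Nat 0 3 (vnil Nat)))))
type:
  Vec Nat 5
observation: normalization takes exactly 8 steps under the normal-order strategy.


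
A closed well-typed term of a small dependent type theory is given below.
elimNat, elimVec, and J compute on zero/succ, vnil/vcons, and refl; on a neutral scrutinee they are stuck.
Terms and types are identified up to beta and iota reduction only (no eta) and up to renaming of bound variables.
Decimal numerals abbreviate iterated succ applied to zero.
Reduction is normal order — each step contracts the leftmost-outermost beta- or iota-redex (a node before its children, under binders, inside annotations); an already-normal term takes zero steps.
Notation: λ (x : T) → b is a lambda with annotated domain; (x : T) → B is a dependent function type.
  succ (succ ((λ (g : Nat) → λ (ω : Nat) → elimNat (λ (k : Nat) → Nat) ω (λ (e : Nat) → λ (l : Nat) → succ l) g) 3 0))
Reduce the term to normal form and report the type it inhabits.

normal form:
  5
type:
  Nat
observation: 12 normal-order steps separate the term from its normal form.


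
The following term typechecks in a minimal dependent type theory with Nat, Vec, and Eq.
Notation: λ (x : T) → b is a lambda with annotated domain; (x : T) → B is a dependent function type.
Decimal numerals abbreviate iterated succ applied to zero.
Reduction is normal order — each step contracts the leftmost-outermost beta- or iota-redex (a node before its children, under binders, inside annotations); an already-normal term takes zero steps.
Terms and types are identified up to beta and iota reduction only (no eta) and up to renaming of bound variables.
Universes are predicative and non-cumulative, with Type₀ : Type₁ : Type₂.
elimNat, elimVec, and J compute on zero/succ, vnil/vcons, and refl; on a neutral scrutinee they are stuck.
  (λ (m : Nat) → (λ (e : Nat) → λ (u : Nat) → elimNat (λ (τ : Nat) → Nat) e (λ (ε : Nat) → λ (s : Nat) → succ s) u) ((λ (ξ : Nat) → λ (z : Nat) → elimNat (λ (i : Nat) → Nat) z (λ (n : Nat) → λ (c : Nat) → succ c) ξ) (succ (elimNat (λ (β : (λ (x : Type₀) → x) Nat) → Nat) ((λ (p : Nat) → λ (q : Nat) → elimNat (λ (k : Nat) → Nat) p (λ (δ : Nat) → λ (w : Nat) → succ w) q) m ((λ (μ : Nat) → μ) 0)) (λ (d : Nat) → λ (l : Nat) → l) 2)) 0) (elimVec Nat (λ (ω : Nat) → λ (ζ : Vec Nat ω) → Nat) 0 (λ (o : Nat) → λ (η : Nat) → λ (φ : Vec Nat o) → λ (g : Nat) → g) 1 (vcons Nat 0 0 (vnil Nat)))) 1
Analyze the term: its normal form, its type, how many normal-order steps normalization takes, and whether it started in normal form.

reduced normal form:
  2
type:
  Nat
reduction steps (normal order): 30
already normal: no
first redex: a beta-redex


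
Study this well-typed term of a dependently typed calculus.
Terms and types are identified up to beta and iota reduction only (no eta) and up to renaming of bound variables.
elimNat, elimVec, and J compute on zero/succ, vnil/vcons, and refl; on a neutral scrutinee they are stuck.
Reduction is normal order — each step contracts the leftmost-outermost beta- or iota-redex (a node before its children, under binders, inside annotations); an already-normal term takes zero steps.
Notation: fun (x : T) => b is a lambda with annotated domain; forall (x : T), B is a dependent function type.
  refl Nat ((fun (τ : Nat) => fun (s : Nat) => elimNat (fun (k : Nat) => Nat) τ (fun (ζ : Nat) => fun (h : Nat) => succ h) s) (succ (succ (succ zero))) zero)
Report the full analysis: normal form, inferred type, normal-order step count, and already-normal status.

resulting normal form:
  refl Nat (succ (succ (succ zero)))
type:
  Eq Nat (succ (succ (succ zero))) (succ (succ (succ zero)))
steps to reach normal form (normal order): 3
already normal: no
first redex: a beta-redex


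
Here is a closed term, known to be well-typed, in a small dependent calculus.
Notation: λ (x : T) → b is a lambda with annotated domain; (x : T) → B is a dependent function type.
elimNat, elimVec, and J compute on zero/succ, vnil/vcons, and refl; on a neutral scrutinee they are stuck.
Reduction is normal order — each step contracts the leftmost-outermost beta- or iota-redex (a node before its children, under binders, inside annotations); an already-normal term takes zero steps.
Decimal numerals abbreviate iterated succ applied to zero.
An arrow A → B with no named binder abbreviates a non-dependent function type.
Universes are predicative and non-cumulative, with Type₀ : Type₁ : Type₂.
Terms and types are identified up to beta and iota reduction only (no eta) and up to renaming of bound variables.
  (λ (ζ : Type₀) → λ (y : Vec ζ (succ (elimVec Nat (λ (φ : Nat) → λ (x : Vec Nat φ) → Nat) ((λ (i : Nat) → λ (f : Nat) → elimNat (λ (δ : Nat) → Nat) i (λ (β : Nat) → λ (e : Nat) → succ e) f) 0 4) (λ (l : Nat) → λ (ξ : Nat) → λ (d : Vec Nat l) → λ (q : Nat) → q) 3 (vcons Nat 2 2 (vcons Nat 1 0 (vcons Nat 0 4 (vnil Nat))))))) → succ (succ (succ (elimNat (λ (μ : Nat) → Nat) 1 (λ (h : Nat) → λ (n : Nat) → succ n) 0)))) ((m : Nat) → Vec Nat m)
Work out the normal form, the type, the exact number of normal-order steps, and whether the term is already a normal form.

resulting normal form:
  λ (ζ : Vec ((y : Nat) → Vec Nat y) 5) → 4
inferred type:
  Vec ((ζ : Nat) → Vec Nat ζ) 5 → Nat
reduction steps (normal order): 33
started in normal form: no
first contracted redex: a beta-redex


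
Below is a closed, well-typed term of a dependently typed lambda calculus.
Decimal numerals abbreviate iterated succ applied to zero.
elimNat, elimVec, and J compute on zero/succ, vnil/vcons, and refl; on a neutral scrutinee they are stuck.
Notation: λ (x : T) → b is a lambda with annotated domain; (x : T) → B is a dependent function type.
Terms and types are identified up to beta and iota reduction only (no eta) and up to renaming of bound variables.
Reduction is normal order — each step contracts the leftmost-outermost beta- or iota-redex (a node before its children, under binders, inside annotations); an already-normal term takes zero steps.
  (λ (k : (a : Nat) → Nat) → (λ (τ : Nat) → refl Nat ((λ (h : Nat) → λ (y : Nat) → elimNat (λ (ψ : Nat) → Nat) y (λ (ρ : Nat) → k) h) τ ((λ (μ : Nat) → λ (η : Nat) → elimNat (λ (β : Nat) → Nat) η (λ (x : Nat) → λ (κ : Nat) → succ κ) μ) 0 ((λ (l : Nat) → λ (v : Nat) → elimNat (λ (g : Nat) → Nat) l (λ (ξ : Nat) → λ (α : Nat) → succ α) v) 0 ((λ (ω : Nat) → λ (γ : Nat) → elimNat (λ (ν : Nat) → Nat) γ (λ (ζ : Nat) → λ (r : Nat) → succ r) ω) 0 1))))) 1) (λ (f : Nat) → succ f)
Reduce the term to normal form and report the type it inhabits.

resulting normal form:
  refl Nat 2
the term's type:
  Eq Nat 2 2
observation: the leftmost-outermost redex is a beta-redex, and normalization takes 20 steps.


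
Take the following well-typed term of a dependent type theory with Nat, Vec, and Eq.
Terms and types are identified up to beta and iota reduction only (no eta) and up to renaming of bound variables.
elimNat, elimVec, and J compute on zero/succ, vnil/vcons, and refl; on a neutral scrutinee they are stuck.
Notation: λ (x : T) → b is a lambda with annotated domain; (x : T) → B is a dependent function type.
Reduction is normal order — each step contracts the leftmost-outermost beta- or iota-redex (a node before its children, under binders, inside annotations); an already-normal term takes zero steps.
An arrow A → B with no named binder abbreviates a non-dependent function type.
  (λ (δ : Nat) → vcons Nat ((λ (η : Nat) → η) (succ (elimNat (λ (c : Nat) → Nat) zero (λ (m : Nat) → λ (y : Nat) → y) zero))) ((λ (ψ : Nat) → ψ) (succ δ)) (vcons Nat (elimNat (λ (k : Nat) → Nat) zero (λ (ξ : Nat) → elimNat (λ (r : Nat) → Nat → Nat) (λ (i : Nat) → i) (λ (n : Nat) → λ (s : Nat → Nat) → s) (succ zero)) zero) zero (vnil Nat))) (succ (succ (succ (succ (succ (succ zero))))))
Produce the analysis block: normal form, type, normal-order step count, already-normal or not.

normal form:
  vcons Nat (succ zero) (succ (succ (succ (succ (succ (succ (succ zero))))))) (vcons Nat zero zero (vnil Nat))
the term's type:
  Vec Nat (succ (succ zero))
reduction steps (normal order): 5
started in normal form: no
first contracted redex: a beta-redex


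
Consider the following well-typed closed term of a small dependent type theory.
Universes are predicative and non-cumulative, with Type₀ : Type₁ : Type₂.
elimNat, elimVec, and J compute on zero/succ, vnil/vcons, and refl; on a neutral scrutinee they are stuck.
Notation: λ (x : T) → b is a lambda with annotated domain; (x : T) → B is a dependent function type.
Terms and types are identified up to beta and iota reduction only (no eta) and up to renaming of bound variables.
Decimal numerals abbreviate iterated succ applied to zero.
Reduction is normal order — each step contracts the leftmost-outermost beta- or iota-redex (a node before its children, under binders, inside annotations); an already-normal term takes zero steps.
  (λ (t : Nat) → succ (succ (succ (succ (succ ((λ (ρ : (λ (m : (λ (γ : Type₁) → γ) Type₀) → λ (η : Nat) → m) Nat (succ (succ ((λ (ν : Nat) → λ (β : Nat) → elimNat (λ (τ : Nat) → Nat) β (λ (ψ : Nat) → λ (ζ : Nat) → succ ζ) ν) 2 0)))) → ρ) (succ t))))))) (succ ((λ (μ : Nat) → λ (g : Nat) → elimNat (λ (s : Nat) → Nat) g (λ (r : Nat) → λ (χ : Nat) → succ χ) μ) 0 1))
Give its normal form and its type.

normal form:
  8
inferred type:
  Nat


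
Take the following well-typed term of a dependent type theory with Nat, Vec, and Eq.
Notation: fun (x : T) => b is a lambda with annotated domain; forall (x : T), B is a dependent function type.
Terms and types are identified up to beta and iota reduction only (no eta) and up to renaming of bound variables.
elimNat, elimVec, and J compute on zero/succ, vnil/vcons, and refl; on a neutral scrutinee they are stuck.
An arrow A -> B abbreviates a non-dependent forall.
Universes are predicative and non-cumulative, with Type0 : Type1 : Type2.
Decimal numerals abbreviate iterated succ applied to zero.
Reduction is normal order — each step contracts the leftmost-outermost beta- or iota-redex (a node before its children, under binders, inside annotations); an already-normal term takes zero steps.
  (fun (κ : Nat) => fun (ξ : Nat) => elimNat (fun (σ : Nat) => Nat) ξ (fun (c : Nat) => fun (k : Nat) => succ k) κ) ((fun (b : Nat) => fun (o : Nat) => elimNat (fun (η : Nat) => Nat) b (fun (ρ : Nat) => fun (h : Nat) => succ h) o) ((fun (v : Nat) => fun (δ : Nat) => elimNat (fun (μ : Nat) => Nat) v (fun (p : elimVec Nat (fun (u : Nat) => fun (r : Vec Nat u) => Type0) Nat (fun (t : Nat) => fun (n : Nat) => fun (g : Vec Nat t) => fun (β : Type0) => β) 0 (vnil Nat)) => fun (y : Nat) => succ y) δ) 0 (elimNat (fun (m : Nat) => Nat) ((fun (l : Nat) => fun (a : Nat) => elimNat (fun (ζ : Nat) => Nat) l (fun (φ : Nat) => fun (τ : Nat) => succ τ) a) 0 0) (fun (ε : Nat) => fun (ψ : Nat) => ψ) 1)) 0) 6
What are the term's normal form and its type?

normal form:
  6
inferred type:
  Nat


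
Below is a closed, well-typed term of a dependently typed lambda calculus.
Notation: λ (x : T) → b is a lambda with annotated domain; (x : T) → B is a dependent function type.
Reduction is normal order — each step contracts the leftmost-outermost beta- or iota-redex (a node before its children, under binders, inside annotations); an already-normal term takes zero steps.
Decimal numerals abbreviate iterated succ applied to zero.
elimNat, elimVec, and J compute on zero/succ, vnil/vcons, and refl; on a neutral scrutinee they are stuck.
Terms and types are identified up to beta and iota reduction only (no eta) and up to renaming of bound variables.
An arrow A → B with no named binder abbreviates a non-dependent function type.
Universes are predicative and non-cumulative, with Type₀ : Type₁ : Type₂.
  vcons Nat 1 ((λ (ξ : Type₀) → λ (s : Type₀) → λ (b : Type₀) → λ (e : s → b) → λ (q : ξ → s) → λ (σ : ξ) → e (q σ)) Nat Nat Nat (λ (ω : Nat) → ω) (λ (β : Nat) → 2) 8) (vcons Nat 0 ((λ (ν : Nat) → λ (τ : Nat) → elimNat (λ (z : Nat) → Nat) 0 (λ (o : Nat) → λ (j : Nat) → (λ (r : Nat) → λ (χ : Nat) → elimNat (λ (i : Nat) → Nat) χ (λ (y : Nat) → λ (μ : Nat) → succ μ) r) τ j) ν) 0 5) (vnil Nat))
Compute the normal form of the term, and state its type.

resulting normal form:
  vcons Nat 1 2 (vcons Nat 0 0 (vnil Nat))
type:
  Vec Nat 2
observation: the first redex contracted is a beta-redex; the normal form is reached in 11 normal-order steps.
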